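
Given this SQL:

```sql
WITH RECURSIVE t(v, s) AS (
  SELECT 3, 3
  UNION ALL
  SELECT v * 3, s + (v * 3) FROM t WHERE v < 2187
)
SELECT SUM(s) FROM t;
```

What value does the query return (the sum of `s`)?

4908

Base: v=3, s=3.
Iteration 1: 3 < 2187 holds -> v = 3 * 3 = 9, s = 3 + 9 = 12.
Iteration 2: 9 < 2187 holds -> v = 9 * 3 = 27, s = 12 + 27 = 39.
Iteration 3: 27 < 2187 holds -> v = 27 * 3 = 81, s = 39 + 81 = 120.
Iteration 4: 81 < 2187 holds -> v = 81 * 3 = 243, s = 120 + 243 = 363.
Iteration 5: 243 < 2187 holds -> v = 243 * 3 = 729, s = 363 + 729 = 1092.
Iteration 6: 729 < 2187 holds -> v = 729 * 3 = 2187, s = 1092 + 2187 = 3279.
Iteration 7: 2187 < 2187 fails; recursion stops.
SUM(s) = 3 + 12 + 39 + 120 + 363 + 1092 + 3279 = 4908.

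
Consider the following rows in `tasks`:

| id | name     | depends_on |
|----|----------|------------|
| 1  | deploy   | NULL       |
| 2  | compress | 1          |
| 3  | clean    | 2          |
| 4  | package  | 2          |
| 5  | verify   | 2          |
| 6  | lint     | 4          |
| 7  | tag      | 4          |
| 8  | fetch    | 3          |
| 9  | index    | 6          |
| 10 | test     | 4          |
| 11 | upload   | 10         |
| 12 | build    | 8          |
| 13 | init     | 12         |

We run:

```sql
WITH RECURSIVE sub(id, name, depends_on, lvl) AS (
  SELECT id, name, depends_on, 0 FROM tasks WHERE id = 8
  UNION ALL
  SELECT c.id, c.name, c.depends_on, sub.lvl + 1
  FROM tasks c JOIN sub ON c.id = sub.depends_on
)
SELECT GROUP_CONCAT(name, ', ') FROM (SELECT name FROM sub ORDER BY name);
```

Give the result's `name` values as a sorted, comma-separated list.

clean, compress, deploy, fetch

Base: id=8 (fetch), depends_on=3, lvl 0.
Iteration 1: join on id=3 -> clean (id 3, depends_on=2, lvl 1).
Iteration 2: join on id=2 -> compress (id 2, depends_on=1, lvl 2).
Iteration 3: join on id=1 -> deploy (id 1, depends_on=NULL, lvl 3).
Iteration 4: depends_on is NULL; no match; recursion stops.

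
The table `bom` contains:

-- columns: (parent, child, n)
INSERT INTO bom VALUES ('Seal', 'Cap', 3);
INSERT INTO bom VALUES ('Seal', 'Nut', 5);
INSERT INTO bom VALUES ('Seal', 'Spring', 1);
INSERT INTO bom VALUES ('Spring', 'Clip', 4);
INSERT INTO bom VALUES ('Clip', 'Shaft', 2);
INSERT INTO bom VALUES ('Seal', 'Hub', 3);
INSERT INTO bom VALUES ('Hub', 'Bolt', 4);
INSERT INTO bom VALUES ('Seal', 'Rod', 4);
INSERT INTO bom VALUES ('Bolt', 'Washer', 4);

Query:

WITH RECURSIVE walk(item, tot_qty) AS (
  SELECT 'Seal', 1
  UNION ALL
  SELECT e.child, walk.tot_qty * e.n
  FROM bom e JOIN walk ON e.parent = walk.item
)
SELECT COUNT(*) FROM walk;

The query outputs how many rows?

10

Base: (Seal, tot_qty=1).
Iteration 1: components of {Seal} -> Cap = 1*3 = 3, Hub = 1*3 = 3, Nut = 1*5 = 5, Rod = 1*4 = 4, Spring = 1*1 = 1.
Iteration 2: components of {Cap,Hub,Nut,Rod,Spring} -> Bolt = 3*4 = 12, Clip = 1*4 = 4.
Iteration 3: components of {Bolt,Clip} -> Shaft = 4*2 = 8, Washer = 12*4 = 48.
Iteration 4: no further components; recursion stops.
Total rows emitted: 10.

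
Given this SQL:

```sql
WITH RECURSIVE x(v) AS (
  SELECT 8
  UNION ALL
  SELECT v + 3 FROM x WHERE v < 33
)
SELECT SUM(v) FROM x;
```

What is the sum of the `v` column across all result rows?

Base: v=8.
Iteration 1: 8 < 33 holds -> v = 8 + 3 = 11.
Iteration 2: 11 < 33 holds -> v = 11 + 3 = 14.
Iteration 3: 14 < 33 holds -> v = 14 + 3 = 17.
Iteration 4: 17 < 33 holds -> v = 17 + 3 = 20.
Iteration 5: 20 < 33 holds -> v = 20 + 3 = 23.
Iteration 6: 23 < 33 holds -> v = 23 + 3 = 26.
Iteration 7: 26 < 33 holds -> v = 26 + 3 = 29.
Iteration 8: 29 < 33 holds -> v = 29 + 3 = 32.
Iteration 9: 32 < 33 holds -> v = 32 + 3 = 35.
Iteration 10: 35 < 33 fails; recursion stops.
SUM(v) = 8 + 11 + 14 + 17 + 20 + 23 + 26 + 29 + 32 + 35 = 215.

215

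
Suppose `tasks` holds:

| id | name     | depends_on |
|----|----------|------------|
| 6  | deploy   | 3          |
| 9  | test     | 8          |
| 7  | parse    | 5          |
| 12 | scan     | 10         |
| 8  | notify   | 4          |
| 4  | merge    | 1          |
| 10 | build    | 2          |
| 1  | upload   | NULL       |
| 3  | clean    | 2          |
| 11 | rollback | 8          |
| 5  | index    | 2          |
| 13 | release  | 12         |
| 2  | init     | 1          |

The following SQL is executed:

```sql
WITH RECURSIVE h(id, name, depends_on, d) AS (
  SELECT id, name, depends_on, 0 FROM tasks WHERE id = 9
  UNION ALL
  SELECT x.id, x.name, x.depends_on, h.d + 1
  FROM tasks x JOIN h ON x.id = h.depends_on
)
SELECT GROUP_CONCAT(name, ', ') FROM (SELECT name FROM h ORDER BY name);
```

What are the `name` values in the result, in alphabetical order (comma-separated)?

merge, notify, test, upload

Base: id=9 (test), depends_on=8, d 0.
Iteration 1: join on id=8 -> notify (id 8, depends_on=4, d 1).
Iteration 2: join on id=4 -> merge (id 4, depends_on=1, d 2).
Iteration 3: join on id=1 -> upload (id 1, depends_on=NULL, d 3).
Iteration 4: depends_on is NULL; no match; recursion stops.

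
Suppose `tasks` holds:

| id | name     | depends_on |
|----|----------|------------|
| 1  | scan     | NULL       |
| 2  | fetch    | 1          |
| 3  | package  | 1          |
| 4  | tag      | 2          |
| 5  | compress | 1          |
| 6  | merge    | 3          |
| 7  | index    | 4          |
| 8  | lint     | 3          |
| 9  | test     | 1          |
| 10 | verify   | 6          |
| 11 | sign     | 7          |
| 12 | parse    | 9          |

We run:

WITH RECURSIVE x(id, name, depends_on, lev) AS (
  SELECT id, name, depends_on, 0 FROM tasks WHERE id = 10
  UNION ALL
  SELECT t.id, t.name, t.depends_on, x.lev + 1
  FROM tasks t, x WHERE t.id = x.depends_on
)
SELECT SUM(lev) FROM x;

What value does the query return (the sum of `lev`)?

Base: id=10 (verify), depends_on=6, lev 0.
Iteration 1: join on id=6 -> merge (id 6, depends_on=3, lev 1).
Iteration 2: join on id=3 -> package (id 3, depends_on=1, lev 2).
Iteration 3: join on id=1 -> scan (id 1, depends_on=NULL, lev 3).
Iteration 4: depends_on is NULL; no match; recursion stops.
SUM(lev) = 0 + 1 + 2 + 3 = 6.

6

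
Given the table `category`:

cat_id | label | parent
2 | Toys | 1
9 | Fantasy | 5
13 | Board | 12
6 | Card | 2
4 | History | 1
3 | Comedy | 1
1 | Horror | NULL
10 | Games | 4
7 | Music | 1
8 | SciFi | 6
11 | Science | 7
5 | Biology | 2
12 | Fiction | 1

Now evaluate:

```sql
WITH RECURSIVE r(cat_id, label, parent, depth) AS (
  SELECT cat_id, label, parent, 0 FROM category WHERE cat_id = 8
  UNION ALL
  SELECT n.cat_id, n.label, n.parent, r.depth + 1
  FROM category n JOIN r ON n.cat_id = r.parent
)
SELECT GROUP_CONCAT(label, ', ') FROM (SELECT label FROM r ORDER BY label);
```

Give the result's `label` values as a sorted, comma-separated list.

Card, Horror, SciFi, Toys

Base: cat_id=8 (SciFi), parent=6, depth 0.
Iteration 1: join on cat_id=6 -> Card (id 6, parent=2, depth 1).
Iteration 2: join on cat_id=2 -> Toys (id 2, parent=1, depth 2).
Iteration 3: join on cat_id=1 -> Horror (id 1, parent=NULL, depth 3).
Iteration 4: parent is NULL; no match; recursion stops.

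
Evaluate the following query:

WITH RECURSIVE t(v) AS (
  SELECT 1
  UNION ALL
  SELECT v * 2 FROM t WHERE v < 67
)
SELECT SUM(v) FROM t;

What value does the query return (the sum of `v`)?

Base: v=1.
Iteration 1: 1 < 67 holds -> v = 1 * 2 = 2.
Iteration 2: 2 < 67 holds -> v = 2 * 2 = 4.
Iteration 3: 4 < 67 holds -> v = 4 * 2 = 8.
Iteration 4: 8 < 67 holds -> v = 8 * 2 = 16.
Iteration 5: 16 < 67 holds -> v = 16 * 2 = 32.
Iteration 6: 32 < 67 holds -> v = 32 * 2 = 64.
Iteration 7: 64 < 67 holds -> v = 64 * 2 = 128.
Iteration 8: 128 < 67 fails; recursion stops.
SUM(v) = 1 + 2 + 4 + 8 + 16 + 32 + 64 + 128 = 255.

255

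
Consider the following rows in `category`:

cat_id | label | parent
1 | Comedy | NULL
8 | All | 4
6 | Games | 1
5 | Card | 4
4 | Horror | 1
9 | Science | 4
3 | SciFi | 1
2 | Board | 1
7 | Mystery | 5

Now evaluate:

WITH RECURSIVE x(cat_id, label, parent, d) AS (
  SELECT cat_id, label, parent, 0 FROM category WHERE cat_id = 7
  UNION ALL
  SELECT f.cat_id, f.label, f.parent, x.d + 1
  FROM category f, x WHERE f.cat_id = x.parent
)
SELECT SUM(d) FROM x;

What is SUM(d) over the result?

Base: cat_id=7 (Mystery), parent=5, d 0.
Iteration 1: join on cat_id=5 -> Card (id 5, parent=4, d 1).
Iteration 2: join on cat_id=4 -> Horror (id 4, parent=1, d 2).
Iteration 3: join on cat_id=1 -> Comedy (id 1, parent=NULL, d 3).
Iteration 4: parent is NULL; no match; recursion stops.
SUM(d) = 0 + 1 + 2 + 3 = 6.

6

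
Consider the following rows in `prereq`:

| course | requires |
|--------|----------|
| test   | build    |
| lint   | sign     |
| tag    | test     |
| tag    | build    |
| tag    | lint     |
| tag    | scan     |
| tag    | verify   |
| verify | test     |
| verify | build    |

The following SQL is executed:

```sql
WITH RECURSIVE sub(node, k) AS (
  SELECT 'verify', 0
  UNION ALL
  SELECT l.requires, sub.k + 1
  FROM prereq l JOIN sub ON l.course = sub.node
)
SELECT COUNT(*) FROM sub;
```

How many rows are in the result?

4

Base: (verify, k=0).
Iteration 1: edges from {verify} -> (build, k=1), (test, k=1).
Iteration 2: edges from {build,test} -> (build, k=2).
Iteration 3: no outgoing edges from {build}; recursion stops.
Total rows emitted: 4.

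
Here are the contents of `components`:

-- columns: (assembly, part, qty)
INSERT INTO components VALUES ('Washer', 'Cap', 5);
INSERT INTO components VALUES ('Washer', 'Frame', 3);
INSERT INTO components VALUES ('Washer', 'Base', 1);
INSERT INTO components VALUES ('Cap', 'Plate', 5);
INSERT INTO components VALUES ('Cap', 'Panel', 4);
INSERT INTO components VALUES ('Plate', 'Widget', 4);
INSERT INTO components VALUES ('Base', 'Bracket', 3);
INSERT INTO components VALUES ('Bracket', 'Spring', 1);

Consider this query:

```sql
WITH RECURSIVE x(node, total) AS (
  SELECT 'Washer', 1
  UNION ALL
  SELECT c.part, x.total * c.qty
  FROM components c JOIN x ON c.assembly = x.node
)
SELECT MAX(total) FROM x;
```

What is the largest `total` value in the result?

Base: (Washer, total=1).
Iteration 1: components of {Washer} -> Base = 1*1 = 1, Cap = 1*5 = 5, Frame = 1*3 = 3.
Iteration 2: components of {Base,Cap,Frame} -> Bracket = 1*3 = 3, Panel = 5*4 = 20, Plate = 5*5 = 25.
Iteration 3: components of {Bracket,Panel,Plate} -> Spring = 3*1 = 3, Widget = 25*4 = 100.
Iteration 4: no further components; recursion stops.
total values: 1, 5, 3, 1, 25, 20, 3, 100, 3; the maximum is 100.

100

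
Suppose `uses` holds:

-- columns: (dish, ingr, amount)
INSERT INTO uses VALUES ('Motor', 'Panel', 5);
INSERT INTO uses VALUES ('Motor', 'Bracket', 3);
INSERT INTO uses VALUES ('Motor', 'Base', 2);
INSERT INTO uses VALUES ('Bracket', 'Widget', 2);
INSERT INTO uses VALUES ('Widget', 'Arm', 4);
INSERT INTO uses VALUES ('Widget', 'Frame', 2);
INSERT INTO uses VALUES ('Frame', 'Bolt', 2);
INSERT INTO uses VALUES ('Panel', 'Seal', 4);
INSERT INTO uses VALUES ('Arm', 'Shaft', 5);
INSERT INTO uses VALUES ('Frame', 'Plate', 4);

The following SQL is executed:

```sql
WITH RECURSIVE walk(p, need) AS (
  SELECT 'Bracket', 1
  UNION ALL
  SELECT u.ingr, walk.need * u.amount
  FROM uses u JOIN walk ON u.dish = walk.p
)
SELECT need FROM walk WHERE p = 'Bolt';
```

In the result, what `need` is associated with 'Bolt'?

8

Base: (Bracket, need=1).
Iteration 1: components of {Bracket} -> Widget = 1*2 = 2.
Iteration 2: components of {Widget} -> Arm = 2*4 = 8, Frame = 2*2 = 4.
Iteration 3: components of {Arm,Frame} -> Bolt = 4*2 = 8, Plate = 4*4 = 16, Shaft = 8*5 = 40.
Iteration 4: no further components; recursion stops.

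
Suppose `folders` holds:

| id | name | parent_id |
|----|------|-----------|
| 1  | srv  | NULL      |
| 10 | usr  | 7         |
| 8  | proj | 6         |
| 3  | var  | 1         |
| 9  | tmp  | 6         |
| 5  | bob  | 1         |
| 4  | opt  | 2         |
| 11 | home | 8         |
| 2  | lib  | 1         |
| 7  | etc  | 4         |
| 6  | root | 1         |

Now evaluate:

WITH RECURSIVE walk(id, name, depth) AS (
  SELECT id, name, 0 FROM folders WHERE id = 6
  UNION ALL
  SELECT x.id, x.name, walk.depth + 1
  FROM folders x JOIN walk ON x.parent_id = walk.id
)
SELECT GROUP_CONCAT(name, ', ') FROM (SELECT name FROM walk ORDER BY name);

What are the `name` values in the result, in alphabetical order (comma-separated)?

Base: id=6 (root) at depth 0.
Iteration 1: rows with parent_id in {6} -> proj (id 8, depth 1), tmp (id 9, depth 1).
Iteration 2: rows with parent_id in {8,9} -> home (id 11, depth 2).
Iteration 3: no rows with parent_id in {11}; recursion stops.

home, proj, root, tmp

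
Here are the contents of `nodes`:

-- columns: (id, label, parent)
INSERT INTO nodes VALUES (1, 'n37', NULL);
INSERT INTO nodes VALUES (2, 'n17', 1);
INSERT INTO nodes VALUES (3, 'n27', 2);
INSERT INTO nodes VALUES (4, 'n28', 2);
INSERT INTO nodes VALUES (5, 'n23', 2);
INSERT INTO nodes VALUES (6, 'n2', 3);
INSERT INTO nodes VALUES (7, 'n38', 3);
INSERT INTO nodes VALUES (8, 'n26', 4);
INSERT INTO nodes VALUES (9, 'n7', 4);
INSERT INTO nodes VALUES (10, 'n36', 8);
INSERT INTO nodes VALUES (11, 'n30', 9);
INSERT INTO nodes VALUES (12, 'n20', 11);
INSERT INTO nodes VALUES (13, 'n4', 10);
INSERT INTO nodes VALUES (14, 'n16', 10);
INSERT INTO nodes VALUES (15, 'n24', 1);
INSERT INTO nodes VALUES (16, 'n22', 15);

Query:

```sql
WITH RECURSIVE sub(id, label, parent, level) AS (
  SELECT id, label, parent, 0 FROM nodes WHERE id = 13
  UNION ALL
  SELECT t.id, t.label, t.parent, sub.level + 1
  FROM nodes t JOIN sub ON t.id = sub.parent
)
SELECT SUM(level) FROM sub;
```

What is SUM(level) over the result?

15

Base: id=13 (n4), parent=10, level 0.
Iteration 1: join on id=10 -> n36 (id 10, parent=8, level 1).
Iteration 2: join on id=8 -> n26 (id 8, parent=4, level 2).
Iteration 3: join on id=4 -> n28 (id 4, parent=2, level 3).
Iteration 4: join on id=2 -> n17 (id 2, parent=1, level 4).
Iteration 5: join on id=1 -> n37 (id 1, parent=NULL, level 5).
Iteration 6: parent is NULL; no match; recursion stops.
SUM(level) = 0 + 1 + 2 + 3 + 4 + 5 = 15.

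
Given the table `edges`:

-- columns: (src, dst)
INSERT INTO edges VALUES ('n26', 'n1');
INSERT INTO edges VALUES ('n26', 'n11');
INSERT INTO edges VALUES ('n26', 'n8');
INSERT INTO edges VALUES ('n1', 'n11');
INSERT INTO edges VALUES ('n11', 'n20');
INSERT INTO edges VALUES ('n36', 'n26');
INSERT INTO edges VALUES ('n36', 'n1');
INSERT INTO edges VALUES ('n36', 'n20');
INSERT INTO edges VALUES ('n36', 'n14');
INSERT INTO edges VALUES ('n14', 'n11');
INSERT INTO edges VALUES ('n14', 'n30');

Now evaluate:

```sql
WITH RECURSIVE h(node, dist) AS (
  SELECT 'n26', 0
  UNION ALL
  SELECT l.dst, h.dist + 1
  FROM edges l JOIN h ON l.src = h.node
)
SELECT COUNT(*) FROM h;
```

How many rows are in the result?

Base: (n26, dist=0).
Iteration 1: edges from {n26} -> (n1, dist=1), (n11, dist=1), (n8, dist=1).
Iteration 2: edges from {n1,n11,n8} -> (n11, dist=2), (n20, dist=2).
Iteration 3: edges from {n11,n20} -> (n20, dist=3).
Iteration 4: no outgoing edges from {n20}; recursion stops.
Total rows emitted: 7.

7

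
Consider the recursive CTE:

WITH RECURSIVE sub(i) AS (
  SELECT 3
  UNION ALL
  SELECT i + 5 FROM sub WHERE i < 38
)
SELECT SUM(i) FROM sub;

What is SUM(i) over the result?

164

Base: i=3.
Iteration 1: 3 < 38 holds -> i = 3 + 5 = 8.
Iteration 2: 8 < 38 holds -> i = 8 + 5 = 13.
Iteration 3: 13 < 38 holds -> i = 13 + 5 = 18.
Iteration 4: 18 < 38 holds -> i = 18 + 5 = 23.
Iteration 5: 23 < 38 holds -> i = 23 + 5 = 28.
Iteration 6: 28 < 38 holds -> i = 28 + 5 = 33.
Iteration 7: 33 < 38 holds -> i = 33 + 5 = 38.
Iteration 8: 38 < 38 fails; recursion stops.
SUM(i) = 3 + 8 + 13 + 18 + 23 + 28 + 33 + 38 = 164.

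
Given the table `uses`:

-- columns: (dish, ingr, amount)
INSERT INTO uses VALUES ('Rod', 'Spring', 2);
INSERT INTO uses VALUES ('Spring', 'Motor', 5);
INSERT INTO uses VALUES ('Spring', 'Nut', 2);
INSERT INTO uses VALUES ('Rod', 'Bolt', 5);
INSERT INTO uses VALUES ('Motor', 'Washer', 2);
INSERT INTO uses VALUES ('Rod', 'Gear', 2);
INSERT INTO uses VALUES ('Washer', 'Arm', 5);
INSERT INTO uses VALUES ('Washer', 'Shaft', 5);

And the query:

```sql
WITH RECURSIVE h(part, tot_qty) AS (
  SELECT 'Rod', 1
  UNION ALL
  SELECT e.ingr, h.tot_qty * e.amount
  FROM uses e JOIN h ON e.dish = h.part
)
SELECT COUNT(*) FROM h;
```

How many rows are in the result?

Base: (Rod, tot_qty=1).
Iteration 1: components of {Rod} -> Bolt = 1*5 = 5, Gear = 1*2 = 2, Spring = 1*2 = 2.
Iteration 2: components of {Bolt,Gear,Spring} -> Motor = 2*5 = 10, Nut = 2*2 = 4.
Iteration 3: components of {Motor,Nut} -> Washer = 10*2 = 20.
Iteration 4: components of {Washer} -> Arm = 20*5 = 100, Shaft = 20*5 = 100.
Iteration 5: no further components; recursion stops.
Total rows emitted: 9.

9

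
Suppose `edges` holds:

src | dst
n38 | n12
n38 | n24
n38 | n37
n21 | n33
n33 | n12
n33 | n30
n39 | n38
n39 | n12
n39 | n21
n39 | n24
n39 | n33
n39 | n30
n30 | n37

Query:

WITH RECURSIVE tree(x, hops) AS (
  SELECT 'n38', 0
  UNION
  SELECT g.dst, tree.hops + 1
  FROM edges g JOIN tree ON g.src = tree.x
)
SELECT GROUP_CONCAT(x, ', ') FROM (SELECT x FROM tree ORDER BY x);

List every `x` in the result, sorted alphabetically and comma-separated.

Base: (n38, hops=0).
Iteration 1: edges from {n38} -> (n12, hops=1), (n24, hops=1), (n37, hops=1).
Iteration 2: no outgoing edges from {n12,n24,n37}; recursion stops.

n12, n24, n37, n38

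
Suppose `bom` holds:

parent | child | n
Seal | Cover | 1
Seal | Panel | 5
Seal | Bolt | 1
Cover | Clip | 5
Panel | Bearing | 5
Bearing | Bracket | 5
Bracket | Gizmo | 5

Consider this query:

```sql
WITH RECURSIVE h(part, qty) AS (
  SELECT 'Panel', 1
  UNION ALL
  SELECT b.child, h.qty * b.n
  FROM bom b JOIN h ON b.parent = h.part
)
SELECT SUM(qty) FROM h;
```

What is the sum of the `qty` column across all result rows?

156

Base: (Panel, qty=1).
Iteration 1: components of {Panel} -> Bearing = 1*5 = 5.
Iteration 2: components of {Bearing} -> Bracket = 5*5 = 25.
Iteration 3: components of {Bracket} -> Gizmo = 25*5 = 125.
Iteration 4: no further components; recursion stops.
SUM(qty) = 1 + 5 + 25 + 125 = 156.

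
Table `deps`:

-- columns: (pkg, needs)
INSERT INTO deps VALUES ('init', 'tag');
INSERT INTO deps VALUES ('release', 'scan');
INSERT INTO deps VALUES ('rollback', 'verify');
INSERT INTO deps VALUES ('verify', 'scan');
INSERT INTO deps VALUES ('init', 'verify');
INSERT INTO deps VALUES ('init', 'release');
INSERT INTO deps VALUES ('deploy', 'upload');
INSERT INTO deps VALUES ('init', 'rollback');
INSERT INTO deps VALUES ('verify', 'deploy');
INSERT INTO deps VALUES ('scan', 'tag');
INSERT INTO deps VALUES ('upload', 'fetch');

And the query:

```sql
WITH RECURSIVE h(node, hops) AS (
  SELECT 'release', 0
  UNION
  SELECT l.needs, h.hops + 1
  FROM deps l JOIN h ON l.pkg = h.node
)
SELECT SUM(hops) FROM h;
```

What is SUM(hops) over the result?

Base: (release, hops=0).
Iteration 1: edges from {release} -> (scan, hops=1).
Iteration 2: edges from {scan} -> (tag, hops=2).
Iteration 3: no outgoing edges from {tag}; recursion stops.
SUM(hops) = 0 + 1 + 2 = 3.

3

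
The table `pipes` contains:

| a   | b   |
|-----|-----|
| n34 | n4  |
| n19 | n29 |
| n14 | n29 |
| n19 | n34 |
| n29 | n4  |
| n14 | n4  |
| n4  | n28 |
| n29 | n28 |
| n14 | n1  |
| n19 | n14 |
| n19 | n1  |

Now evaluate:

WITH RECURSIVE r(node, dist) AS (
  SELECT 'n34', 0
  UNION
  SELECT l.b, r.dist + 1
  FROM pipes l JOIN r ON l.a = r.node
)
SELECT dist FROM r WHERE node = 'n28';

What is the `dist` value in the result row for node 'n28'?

Base: (n34, dist=0).
Iteration 1: edges from {n34} -> (n4, dist=1).
Iteration 2: edges from {n4} -> (n28, dist=2).
Iteration 3: no outgoing edges from {n28}; recursion stops.

2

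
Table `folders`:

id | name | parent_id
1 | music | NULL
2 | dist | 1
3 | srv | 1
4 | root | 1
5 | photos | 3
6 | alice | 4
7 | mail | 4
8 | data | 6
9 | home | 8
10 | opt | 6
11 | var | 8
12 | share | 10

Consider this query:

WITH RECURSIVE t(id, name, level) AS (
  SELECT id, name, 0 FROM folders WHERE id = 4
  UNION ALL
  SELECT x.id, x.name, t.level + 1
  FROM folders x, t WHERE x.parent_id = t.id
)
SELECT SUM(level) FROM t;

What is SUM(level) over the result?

Base: id=4 (root) at level 0.
Iteration 1: rows with parent_id in {4} -> alice (id 6, level 1), mail (id 7, level 1).
Iteration 2: rows with parent_id in {6,7} -> data (id 8, level 2), opt (id 10, level 2).
Iteration 3: rows with parent_id in {8,10} -> home (id 9, level 3), var (id 11, level 3), share (id 12, level 3).
Iteration 4: no rows with parent_id in {9,11,12}; recursion stops.
SUM(level) = 0 + 1 + 1 + 2 + 2 + 3 + 3 + 3 = 15.

15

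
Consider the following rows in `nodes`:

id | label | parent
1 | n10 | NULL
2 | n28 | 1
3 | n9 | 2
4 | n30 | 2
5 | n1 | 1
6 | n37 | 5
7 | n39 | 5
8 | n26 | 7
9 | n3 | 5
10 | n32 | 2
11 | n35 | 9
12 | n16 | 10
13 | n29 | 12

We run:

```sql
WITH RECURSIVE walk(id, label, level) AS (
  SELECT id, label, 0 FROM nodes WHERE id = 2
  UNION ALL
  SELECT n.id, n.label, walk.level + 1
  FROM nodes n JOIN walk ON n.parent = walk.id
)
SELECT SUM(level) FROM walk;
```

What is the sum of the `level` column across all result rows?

Base: id=2 (n28) at level 0.
Iteration 1: rows with parent in {2} -> n9 (id 3, level 1), n30 (id 4, level 1), n32 (id 10, level 1).
Iteration 2: rows with parent in {3,4,10} -> n16 (id 12, level 2).
Iteration 3: rows with parent in {12} -> n29 (id 13, level 3).
Iteration 4: no rows with parent in {13}; recursion stops.
SUM(level) = 0 + 1 + 1 + 1 + 2 + 3 = 8.

8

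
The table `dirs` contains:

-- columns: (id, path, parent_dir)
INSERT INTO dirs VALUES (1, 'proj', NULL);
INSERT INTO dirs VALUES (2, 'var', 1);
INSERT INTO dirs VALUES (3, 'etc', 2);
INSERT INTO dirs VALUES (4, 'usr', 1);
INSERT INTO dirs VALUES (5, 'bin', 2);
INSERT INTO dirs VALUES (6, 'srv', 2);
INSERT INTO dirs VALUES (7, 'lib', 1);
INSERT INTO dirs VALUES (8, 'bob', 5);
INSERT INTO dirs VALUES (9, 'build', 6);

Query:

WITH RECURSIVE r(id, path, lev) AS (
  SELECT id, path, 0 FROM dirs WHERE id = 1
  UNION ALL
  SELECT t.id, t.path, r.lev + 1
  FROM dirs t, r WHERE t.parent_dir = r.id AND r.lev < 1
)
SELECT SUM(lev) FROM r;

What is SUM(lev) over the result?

Base: id=1 (proj) at lev 0.
Iteration 1: rows with parent_dir in {1} -> var (id 2, lev 1), usr (id 4, lev 1), lib (id 7, lev 1).
Iteration 2: lev < 1 fails for all current rows; recursion stops.
SUM(lev) = 0 + 1 + 1 + 1 = 3.

3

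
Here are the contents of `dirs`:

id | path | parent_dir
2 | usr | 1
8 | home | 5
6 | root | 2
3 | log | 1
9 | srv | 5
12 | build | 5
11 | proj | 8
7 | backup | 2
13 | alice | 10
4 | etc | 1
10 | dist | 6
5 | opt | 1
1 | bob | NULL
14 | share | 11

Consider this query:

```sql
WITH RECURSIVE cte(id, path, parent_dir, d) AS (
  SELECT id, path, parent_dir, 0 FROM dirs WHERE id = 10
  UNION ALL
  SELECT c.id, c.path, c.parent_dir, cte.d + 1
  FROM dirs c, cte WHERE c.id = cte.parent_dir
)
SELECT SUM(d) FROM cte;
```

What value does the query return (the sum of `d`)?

Base: id=10 (dist), parent_dir=6, d 0.
Iteration 1: join on id=6 -> root (id 6, parent_dir=2, d 1).
Iteration 2: join on id=2 -> usr (id 2, parent_dir=1, d 2).
Iteration 3: join on id=1 -> bob (id 1, parent_dir=NULL, d 3).
Iteration 4: parent_dir is NULL; no match; recursion stops.
SUM(d) = 0 + 1 + 2 + 3 = 6.

6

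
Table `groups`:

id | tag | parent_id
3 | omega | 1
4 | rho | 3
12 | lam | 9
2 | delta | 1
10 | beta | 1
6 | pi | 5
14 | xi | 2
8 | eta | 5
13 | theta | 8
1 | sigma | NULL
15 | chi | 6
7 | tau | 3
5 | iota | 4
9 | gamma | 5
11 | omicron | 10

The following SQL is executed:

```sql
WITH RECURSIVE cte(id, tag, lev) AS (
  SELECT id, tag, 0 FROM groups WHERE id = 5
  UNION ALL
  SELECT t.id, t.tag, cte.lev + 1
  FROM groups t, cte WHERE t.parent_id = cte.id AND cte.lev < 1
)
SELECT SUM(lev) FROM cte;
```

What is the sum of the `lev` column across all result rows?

Base: id=5 (iota) at lev 0.
Iteration 1: rows with parent_id in {5} -> pi (id 6, lev 1), eta (id 8, lev 1), gamma (id 9, lev 1).
Iteration 2: lev < 1 fails for all current rows; recursion stops.
SUM(lev) = 0 + 1 + 1 + 1 = 3.

3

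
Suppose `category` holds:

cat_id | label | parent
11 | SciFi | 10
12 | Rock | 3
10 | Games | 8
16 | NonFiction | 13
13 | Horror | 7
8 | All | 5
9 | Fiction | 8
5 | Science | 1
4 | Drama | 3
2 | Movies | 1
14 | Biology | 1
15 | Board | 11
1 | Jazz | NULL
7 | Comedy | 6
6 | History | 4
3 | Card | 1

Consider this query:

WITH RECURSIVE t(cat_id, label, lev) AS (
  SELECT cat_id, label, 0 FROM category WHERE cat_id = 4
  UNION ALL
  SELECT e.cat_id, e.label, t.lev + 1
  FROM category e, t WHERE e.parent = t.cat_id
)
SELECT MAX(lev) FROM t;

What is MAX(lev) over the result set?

Base: cat_id=4 (Drama) at lev 0.
Iteration 1: rows with parent in {4} -> History (id 6, lev 1).
Iteration 2: rows with parent in {6} -> Comedy (id 7, lev 2).
Iteration 3: rows with parent in {7} -> Horror (id 13, lev 3).
Iteration 4: rows with parent in {13} -> NonFiction (id 16, lev 4).
Iteration 5: no rows with parent in {16}; recursion stops.
lev values: 0, 1, 2, 3, 4; the maximum is 4.

4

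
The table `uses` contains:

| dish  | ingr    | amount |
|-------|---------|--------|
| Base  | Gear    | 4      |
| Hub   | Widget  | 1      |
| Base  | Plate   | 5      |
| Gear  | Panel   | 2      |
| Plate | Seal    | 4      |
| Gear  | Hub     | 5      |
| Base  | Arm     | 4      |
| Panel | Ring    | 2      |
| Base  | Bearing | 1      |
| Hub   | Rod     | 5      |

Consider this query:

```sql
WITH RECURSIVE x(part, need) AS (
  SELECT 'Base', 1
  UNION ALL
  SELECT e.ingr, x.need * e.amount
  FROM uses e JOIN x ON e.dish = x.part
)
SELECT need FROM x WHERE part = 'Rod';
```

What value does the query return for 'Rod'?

Base: (Base, need=1).
Iteration 1: components of {Base} -> Arm = 1*4 = 4, Bearing = 1*1 = 1, Gear = 1*4 = 4, Plate = 1*5 = 5.
Iteration 2: components of {Arm,Bearing,Gear,Plate} -> Hub = 4*5 = 20, Panel = 4*2 = 8, Seal = 5*4 = 20.
Iteration 3: components of {Hub,Panel,Seal} -> Ring = 8*2 = 16, Rod = 20*5 = 100, Widget = 20*1 = 20.
Iteration 4: no further components; recursion stops.

100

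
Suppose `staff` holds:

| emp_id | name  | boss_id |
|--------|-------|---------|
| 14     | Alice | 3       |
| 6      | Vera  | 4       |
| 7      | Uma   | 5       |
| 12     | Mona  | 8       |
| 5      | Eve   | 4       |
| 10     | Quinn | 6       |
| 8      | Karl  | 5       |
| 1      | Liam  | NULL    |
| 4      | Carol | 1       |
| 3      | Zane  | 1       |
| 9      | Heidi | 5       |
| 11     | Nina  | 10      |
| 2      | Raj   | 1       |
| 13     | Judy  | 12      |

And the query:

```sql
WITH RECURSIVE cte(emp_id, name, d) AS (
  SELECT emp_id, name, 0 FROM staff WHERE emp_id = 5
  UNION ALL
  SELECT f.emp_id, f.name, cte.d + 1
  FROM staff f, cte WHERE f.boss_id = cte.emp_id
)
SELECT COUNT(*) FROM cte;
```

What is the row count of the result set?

Base: emp_id=5 (Eve) at d 0.
Iteration 1: rows with boss_id in {5} -> Uma (id 7, d 1), Karl (id 8, d 1), Heidi (id 9, d 1).
Iteration 2: rows with boss_id in {7,8,9} -> Mona (id 12, d 2).
Iteration 3: rows with boss_id in {12} -> Judy (id 13, d 3).
Iteration 4: no rows with boss_id in {13}; recursion stops.
Total rows emitted: 6.

6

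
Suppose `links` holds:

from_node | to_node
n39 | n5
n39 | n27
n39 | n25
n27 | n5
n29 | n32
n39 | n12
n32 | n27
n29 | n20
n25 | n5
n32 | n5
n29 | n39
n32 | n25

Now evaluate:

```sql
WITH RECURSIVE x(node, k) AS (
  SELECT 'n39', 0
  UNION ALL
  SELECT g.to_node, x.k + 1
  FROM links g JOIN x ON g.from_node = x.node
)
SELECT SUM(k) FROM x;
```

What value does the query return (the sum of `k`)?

8

Base: (n39, k=0).
Iteration 1: edges from {n39} -> (n12, k=1), (n25, k=1), (n27, k=1), (n5, k=1).
Iteration 2: edges from {n12,n25,n27,n5} -> (n5, k=2) x2. [UNION ALL keeps all 2 new rows, including repeats]
Iteration 3: no outgoing edges from {n5}; recursion stops.
SUM(k) = 0 + 1 + 1 + 1 + 1 + 2 + 2 = 8.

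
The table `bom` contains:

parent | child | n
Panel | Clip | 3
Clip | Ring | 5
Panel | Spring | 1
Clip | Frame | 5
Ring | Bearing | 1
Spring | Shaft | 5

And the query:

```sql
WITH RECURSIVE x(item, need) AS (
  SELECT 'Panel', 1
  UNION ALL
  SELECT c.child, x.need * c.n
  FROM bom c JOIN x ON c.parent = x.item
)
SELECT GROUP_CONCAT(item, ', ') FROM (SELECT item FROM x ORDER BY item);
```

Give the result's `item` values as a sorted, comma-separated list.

Base: (Panel, need=1).
Iteration 1: components of {Panel} -> Clip = 1*3 = 3, Spring = 1*1 = 1.
Iteration 2: components of {Clip,Spring} -> Frame = 3*5 = 15, Ring = 3*5 = 15, Shaft = 1*5 = 5.
Iteration 3: components of {Frame,Ring,Shaft} -> Bearing = 15*1 = 15.
Iteration 4: no further components; recursion stops.

Bearing, Clip, Frame, Panel, Ring, Shaft, Spring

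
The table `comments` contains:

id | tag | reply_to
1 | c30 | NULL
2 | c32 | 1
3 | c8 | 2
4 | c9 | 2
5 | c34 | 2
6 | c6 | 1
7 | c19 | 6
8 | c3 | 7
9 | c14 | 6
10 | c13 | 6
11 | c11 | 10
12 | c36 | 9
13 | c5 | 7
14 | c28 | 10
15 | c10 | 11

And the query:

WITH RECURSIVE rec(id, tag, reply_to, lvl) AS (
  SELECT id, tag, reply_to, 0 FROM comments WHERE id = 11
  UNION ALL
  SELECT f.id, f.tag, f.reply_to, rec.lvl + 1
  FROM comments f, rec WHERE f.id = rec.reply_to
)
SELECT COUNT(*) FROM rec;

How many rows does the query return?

4

Base: id=11 (c11), reply_to=10, lvl 0.
Iteration 1: join on id=10 -> c13 (id 10, reply_to=6, lvl 1).
Iteration 2: join on id=6 -> c6 (id 6, reply_to=1, lvl 2).
Iteration 3: join on id=1 -> c30 (id 1, reply_to=NULL, lvl 3).
Iteration 4: reply_to is NULL; no match; recursion stops.
Total rows emitted: 4.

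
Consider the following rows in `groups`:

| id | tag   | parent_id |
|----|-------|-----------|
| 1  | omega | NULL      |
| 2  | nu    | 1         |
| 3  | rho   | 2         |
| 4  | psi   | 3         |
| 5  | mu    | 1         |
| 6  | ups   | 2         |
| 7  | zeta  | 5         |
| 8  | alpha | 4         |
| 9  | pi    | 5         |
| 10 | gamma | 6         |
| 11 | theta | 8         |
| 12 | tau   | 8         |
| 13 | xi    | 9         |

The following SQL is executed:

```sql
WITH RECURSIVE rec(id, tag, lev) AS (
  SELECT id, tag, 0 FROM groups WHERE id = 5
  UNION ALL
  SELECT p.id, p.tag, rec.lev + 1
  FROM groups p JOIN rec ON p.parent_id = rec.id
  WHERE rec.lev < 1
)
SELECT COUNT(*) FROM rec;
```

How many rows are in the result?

3

Base: id=5 (mu) at lev 0.
Iteration 1: rows with parent_id in {5} -> zeta (id 7, lev 1), pi (id 9, lev 1).
Iteration 2: lev < 1 fails for all current rows; recursion stops.
Total rows emitted: 3.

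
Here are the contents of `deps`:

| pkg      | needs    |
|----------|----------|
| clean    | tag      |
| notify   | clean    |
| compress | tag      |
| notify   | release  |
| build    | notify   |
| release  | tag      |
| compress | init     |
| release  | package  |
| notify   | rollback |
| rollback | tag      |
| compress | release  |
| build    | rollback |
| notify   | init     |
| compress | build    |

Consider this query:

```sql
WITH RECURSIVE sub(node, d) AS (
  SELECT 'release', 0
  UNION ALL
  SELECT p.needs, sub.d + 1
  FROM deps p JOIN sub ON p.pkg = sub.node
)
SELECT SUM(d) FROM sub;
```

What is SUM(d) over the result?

Base: (release, d=0).
Iteration 1: edges from {release} -> (package, d=1), (tag, d=1).
Iteration 2: no outgoing edges from {package,tag}; recursion stops.
SUM(d) = 0 + 1 + 1 = 2.

2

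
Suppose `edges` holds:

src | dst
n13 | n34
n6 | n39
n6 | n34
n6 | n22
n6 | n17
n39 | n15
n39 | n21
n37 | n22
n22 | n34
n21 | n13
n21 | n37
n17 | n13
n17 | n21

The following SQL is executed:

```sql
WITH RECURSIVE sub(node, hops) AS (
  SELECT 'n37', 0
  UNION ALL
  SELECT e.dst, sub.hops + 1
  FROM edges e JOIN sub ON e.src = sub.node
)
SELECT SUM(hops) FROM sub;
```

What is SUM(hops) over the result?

3

Base: (n37, hops=0).
Iteration 1: edges from {n37} -> (n22, hops=1).
Iteration 2: edges from {n22} -> (n34, hops=2).
Iteration 3: no outgoing edges from {n34}; recursion stops.
SUM(hops) = 0 + 1 + 2 = 3.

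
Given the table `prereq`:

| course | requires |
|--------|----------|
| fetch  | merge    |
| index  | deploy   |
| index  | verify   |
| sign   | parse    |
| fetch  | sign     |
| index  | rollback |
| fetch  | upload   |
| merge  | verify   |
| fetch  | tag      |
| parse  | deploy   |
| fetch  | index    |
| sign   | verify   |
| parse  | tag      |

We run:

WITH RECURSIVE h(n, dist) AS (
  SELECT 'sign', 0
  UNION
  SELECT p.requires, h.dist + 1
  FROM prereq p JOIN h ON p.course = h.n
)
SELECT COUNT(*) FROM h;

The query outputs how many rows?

5

Base: (sign, dist=0).
Iteration 1: edges from {sign} -> (parse, dist=1), (verify, dist=1).
Iteration 2: edges from {parse,verify} -> (deploy, dist=2), (tag, dist=2).
Iteration 3: no outgoing edges from {deploy,tag}; recursion stops.
Total rows emitted: 5.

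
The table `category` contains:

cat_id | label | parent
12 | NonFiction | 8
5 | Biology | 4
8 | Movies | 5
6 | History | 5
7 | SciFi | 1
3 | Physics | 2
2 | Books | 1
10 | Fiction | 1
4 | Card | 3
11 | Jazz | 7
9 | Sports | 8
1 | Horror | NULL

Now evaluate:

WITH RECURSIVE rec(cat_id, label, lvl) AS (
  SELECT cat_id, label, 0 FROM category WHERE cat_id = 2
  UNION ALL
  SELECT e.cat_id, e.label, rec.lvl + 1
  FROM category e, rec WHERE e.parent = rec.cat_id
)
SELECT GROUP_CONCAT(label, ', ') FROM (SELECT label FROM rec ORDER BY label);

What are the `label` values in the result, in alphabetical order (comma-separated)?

Base: cat_id=2 (Books) at lvl 0.
Iteration 1: rows with parent in {2} -> Physics (id 3, lvl 1).
Iteration 2: rows with parent in {3} -> Card (id 4, lvl 2).
Iteration 3: rows with parent in {4} -> Biology (id 5, lvl 3).
Iteration 4: rows with parent in {5} -> History (id 6, lvl 4), Movies (id 8, lvl 4).
Iteration 5: rows with parent in {6,8} -> Sports (id 9, lvl 5), NonFiction (id 12, lvl 5).
Iteration 6: no rows with parent in {9,12}; recursion stops.

Biology, Books, Card, History, Movies, NonFiction, Physics, Sports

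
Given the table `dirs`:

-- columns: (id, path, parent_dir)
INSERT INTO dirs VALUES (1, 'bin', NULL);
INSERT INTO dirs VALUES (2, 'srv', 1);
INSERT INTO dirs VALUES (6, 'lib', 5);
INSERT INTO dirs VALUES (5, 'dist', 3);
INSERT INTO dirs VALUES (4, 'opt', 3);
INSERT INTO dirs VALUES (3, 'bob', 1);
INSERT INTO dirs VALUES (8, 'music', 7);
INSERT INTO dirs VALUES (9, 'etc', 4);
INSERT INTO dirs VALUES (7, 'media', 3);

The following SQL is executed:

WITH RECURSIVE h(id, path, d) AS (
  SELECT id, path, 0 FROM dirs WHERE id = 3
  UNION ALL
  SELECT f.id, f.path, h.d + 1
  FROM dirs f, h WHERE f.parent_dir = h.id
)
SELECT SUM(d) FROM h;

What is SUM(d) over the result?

9

Base: id=3 (bob) at d 0.
Iteration 1: rows with parent_dir in {3} -> opt (id 4, d 1), dist (id 5, d 1), media (id 7, d 1).
Iteration 2: rows with parent_dir in {4,5,7} -> lib (id 6, d 2), music (id 8, d 2), etc (id 9, d 2).
Iteration 3: no rows with parent_dir in {6,8,9}; recursion stops.
SUM(d) = 0 + 1 + 1 + 1 + 2 + 2 + 2 = 9.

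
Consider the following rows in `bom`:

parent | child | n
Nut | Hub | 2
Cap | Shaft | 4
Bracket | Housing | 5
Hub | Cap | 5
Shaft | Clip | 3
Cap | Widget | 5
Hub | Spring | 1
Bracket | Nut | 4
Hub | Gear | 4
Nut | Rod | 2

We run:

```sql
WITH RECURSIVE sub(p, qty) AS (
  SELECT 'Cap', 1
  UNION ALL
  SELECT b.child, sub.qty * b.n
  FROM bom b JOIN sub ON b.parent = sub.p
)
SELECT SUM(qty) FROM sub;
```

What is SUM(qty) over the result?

22

Base: (Cap, qty=1).
Iteration 1: components of {Cap} -> Shaft = 1*4 = 4, Widget = 1*5 = 5.
Iteration 2: components of {Shaft,Widget} -> Clip = 4*3 = 12.
Iteration 3: no further components; recursion stops.
SUM(qty) = 1 + 4 + 5 + 12 = 22.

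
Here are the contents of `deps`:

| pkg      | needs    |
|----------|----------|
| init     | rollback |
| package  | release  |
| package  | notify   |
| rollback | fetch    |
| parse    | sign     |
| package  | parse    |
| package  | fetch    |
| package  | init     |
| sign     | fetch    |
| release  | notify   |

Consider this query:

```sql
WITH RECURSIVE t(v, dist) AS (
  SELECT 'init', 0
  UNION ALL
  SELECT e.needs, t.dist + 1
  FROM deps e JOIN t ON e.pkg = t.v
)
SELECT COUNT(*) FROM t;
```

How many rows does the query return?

Base: (init, dist=0).
Iteration 1: edges from {init} -> (rollback, dist=1).
Iteration 2: edges from {rollback} -> (fetch, dist=2).
Iteration 3: no outgoing edges from {fetch}; recursion stops.
Total rows emitted: 3.

3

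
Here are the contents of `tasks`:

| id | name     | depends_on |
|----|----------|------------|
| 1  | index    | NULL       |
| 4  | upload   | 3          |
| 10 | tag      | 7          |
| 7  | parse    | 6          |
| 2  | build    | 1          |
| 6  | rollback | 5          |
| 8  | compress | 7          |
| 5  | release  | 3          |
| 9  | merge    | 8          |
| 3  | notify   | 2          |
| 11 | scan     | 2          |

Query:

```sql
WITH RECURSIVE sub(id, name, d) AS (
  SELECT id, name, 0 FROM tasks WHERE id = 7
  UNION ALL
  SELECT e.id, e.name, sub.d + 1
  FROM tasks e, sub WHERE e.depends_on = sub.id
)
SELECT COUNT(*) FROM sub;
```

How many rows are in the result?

Base: id=7 (parse) at d 0.
Iteration 1: rows with depends_on in {7} -> compress (id 8, d 1), tag (id 10, d 1).
Iteration 2: rows with depends_on in {8,10} -> merge (id 9, d 2).
Iteration 3: no rows with depends_on in {9}; recursion stops.
Total rows emitted: 4.

4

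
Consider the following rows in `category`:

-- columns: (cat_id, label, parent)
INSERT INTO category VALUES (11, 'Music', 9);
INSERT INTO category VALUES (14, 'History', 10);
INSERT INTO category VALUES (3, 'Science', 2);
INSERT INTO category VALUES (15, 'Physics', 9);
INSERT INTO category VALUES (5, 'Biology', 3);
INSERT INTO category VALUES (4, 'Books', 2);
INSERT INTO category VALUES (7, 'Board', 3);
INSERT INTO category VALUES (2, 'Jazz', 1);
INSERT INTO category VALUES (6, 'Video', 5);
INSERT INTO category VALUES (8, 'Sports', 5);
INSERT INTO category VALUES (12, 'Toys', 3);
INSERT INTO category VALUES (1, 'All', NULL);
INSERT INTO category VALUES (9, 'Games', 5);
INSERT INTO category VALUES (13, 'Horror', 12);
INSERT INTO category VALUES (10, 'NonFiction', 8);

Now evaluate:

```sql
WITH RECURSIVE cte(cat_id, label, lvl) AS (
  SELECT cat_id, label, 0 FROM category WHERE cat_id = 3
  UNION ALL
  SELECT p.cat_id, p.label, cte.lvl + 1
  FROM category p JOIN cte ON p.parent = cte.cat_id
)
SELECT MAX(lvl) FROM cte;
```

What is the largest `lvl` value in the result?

4

Base: cat_id=3 (Science) at lvl 0.
Iteration 1: rows with parent in {3} -> Biology (id 5, lvl 1), Board (id 7, lvl 1), Toys (id 12, lvl 1).
Iteration 2: rows with parent in {5,7,12} -> Video (id 6, lvl 2), Sports (id 8, lvl 2), Games (id 9, lvl 2), Horror (id 13, lvl 2).
Iteration 3: rows with parent in {6,8,9,13} -> NonFiction (id 10, lvl 3), Music (id 11, lvl 3), Physics (id 15, lvl 3).
Iteration 4: rows with parent in {10,11,15} -> History (id 14, lvl 4).
Iteration 5: no rows with parent in {14}; recursion stops.
lvl values: 0, 1, 1, 1, 2, 2, 2, 2, 3, 3, 3, 4; the maximum is 4.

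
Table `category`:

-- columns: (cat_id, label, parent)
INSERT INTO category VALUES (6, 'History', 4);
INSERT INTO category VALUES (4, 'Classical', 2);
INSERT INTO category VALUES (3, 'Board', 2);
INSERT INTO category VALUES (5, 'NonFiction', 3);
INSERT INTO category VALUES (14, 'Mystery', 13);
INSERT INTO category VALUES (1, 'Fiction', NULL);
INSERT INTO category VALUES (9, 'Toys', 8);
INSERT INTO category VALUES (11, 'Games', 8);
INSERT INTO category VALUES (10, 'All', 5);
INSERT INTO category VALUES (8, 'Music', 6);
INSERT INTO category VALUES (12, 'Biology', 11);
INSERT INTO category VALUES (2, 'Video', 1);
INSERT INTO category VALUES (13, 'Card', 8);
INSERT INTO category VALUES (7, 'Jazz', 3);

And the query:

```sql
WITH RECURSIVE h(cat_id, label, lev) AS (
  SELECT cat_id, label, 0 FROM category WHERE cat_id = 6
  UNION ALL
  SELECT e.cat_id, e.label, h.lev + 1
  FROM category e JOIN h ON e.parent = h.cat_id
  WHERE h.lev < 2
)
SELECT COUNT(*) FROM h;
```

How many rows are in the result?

Base: cat_id=6 (History) at lev 0.
Iteration 1: rows with parent in {6} -> Music (id 8, lev 1).
Iteration 2: rows with parent in {8} -> Toys (id 9, lev 2), Games (id 11, lev 2), Card (id 13, lev 2).
Iteration 3: lev < 2 fails for all current rows; recursion stops.
Total rows emitted: 5.

5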